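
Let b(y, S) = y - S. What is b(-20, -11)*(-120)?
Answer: 1080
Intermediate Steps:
b(-20, -11)*(-120) = (-20 - 1*(-11))*(-120) = (-20 + 11)*(-120) = -9*(-120) = 1080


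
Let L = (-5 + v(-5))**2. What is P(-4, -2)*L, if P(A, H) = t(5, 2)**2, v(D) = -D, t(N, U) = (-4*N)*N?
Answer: 0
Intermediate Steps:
t(N, U) = -4*N**2
P(A, H) = 10000 (P(A, H) = (-4*5**2)**2 = (-4*25)**2 = (-100)**2 = 10000)
L = 0 (L = (-5 - 1*(-5))**2 = (-5 + 5)**2 = 0**2 = 0)
P(-4, -2)*L = 10000*0 = 0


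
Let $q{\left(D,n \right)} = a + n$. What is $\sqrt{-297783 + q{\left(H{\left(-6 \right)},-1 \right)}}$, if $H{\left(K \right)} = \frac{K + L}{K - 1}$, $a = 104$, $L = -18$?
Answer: $244 i \sqrt{5} \approx 545.6 i$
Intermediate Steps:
$H{\left(K \right)} = \frac{-18 + K}{-1 + K}$ ($H{\left(K \right)} = \frac{K - 18}{K - 1} = \frac{-18 + K}{-1 + K}$)
$q{\left(D,n \right)} = 104 + n$
$\sqrt{-297783 + q{\left(H{\left(-6 \right)},-1 \right)}} = \sqrt{-297783 + \left(104 - 1\right)} = \sqrt{-297783 + 103} = \sqrt{-297680} = 244 i \sqrt{5}$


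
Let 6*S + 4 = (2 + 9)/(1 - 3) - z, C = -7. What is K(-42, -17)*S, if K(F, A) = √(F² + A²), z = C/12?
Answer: -107*√2053/72 ≈ -67.336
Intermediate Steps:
z = -7/12 ≈ -0.58333
K(F, A) = √(A² + F²)
S = -107/72 (S = -⅔ + ((2 + 9)/(1 - 3) - 1*(-7/12))/6 = -⅔ + (11/(-2) + 7/12)/6 = -⅔ + (11*(-½) + 7/12)/6 = -⅔ + (-11/2 + 7/12)/6 = -⅔ + (⅙)*(-59/12) = -⅔ - 59/72 = -107/72 ≈ -1.4861)
K(-42, -17)*S = √((-17)² + (-42)²)*(-107/72) = √(289 + 1764)*(-107/72) = √2053*(-107/72) = -107*√2053/72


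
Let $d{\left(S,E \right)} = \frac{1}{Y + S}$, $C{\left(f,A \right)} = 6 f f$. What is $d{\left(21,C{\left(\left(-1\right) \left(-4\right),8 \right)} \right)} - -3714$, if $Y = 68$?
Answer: $\frac{330547}{89} \approx 3714.0$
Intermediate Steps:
$C{\left(f,A \right)} = 6 f^{2}$
$d{\left(S,E \right)} = \frac{1}{68 + S}$
$d{\left(21,C{\left(\left(-1\right) \left(-4\right),8 \right)} \right)} - -3714 = \frac{1}{68 + 21} - -3714 = \frac{1}{89} + 3714 = \frac{330547}{89}$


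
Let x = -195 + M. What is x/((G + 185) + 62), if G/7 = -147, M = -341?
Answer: 268/391 ≈ 0.68542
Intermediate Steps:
G = -1029 (G = 7*(-147) = -1029)
x = -536 (x = -195 - 341 = -536)
x/((G + 185) + 62) = -536/((-1029 + 185) + 62) = -536/(-844 + 62) = -536/(-782) = -536*(-1/782) = 268/391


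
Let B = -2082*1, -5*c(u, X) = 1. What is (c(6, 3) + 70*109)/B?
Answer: -38149/10410 ≈ -3.6646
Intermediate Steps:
c(u, X) = -⅕ (c(u, X) = -⅕*1 = -⅕)
B = -2082
(c(6, 3) + 70*109)/B = (-⅕ + 70*109)/(-2082) = (-⅕ + 7630)*(-1/2082) = (38149/5)*(-1/2082) = -38149/10410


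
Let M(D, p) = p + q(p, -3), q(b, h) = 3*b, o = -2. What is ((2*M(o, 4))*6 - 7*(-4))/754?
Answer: 110/377 ≈ 0.29178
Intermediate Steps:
M(D, p) = 4*p (M(D, p) = p + 3*p = 4*p)
((2*M(o, 4))*6 - 7*(-4))/754 = ((2*(4*4))*6 - 7*(-4))/754 = ((2*16)*6 + 28)*(1/754) = (32*6 + 28)*(1/754) = (192 + 28)*(1/754) = 220*(1/754) = 110/377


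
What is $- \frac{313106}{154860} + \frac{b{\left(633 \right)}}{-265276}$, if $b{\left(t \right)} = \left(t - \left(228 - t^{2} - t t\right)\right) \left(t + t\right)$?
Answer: $- \frac{9829676848646}{2567540085} \approx -3828.4$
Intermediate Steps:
$b{\left(t \right)} = 2 t \left(-228 + t + 2 t^{2}\right)$ ($b{\left(t \right)} = \left(t + \left(\left(t^{2} + t^{2}\right) - 228\right)\right) 2 t = \left(t + \left(2 t^{2} - 228\right)\right) 2 t = \left(t + \left(-228 + 2 t^{2}\right)\right) 2 t = \left(-228 + t + 2 t^{2}\right) 2 t = 2 t \left(-228 + t + 2 t^{2}\right)$)
$- \frac{313106}{154860} + \frac{b{\left(633 \right)}}{-265276} = - \frac{313106}{154860} + \frac{2 \cdot 633 \left(-228 + 633 + 2 \cdot 633^{2}\right)}{-265276} = \left(-313106\right) \frac{1}{154860} + 2 \cdot 633 \left(-228 + 633 + 2 \cdot 400689\right) \left(- \frac{1}{265276}\right) = - \frac{156553}{77430} + 2 \cdot 633 \left(-228 + 633 + 801378\right) \left(- \frac{1}{265276}\right) = - \frac{156553}{77430} + 2 \cdot 633 \cdot 801783 \left(- \frac{1}{265276}\right) = - \frac{156553}{77430} + 1015057278 \left(- \frac{1}{265276}\right) = - \frac{156553}{77430} - \frac{507528639}{132638} = - \frac{9829676848646}{2567540085}$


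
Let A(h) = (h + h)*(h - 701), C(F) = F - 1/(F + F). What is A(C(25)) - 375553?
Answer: -511658699/1250 ≈ -4.0933e+5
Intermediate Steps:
C(F) = F - 1/(2*F)
A(h) = 2*h*(-701 + h) (A(h) = (2*h)*(-701 + h) = 2*h*(-701 + h))
A(C(25)) - 375553 = 2*(25 - ½/25)*(-701 + (25 - ½/25)) - 375553 = 2*(25 - ½*1/25)*(-701 + (25 - ½*1/25)) - 375553 = 2*(25 - 1/50)*(-701 + (25 - 1/50)) - 375553 = 2*(1249/50)*(-701 + 1249/50) - 375553 = 2*(1249/50)*(-33801/50) - 375553 = -42217449/1250 - 375553 = -511658699/1250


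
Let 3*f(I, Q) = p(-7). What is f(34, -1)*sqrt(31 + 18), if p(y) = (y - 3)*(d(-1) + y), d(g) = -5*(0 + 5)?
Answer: 2240/3 ≈ 746.67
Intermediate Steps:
d(g) = -25 (d(g) = -5*5 = -25)
p(y) = (-25 + y)*(-3 + y) (p(y) = (y - 3)*(-25 + y) = (-3 + y)*(-25 + y) = (-25 + y)*(-3 + y))
f(I, Q) = 320/3 (f(I, Q) = (75 + (-7)**2 - 28*(-7))/3 = (75 + 49 + 196)/3 = (1/3)*320 = 320/3)
f(34, -1)*sqrt(31 + 18) = 320*sqrt(31 + 18)/3 = 320*sqrt(49)/3 = (320/3)*7 = 2240/3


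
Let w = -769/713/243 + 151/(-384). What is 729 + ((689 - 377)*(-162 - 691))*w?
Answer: 98469019007/924048 ≈ 1.0656e+5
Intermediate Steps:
w = -8819135/22177152 (w = -769*1/713*(1/243) + 151*(-1/384) = -769/713*1/243 - 151/384 = -769/173259 - 151/384 = -8819135/22177152 ≈ -0.39767)
729 + ((689 - 377)*(-162 - 691))*w = 729 + ((689 - 377)*(-162 - 691))*(-8819135/22177152) = 729 + (312*(-853))*(-8819135/22177152) = 729 - 266136*(-8819135/22177152) = 729 + 97795388015/924048 = 98469019007/924048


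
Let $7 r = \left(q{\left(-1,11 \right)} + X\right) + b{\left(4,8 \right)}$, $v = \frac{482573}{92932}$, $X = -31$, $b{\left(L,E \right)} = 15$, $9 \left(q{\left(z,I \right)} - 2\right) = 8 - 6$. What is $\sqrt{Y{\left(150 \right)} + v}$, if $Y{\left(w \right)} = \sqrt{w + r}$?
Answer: $\frac{\sqrt{100904566581 + 925323924 \sqrt{65282}}}{139398} \approx 4.1665$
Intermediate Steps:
$q{\left(z,I \right)} = \frac{20}{9}$ ($q{\left(z,I \right)} = 2 + \frac{8 - 6}{9} = 2 + \frac{1}{9} \cdot 2 = 2 + \frac{2}{9} = \frac{20}{9}$)
$v = \frac{68939}{13276}$ ($v = 482573 \cdot \frac{1}{92932} = \frac{68939}{13276} \approx 5.1928$)
$r = - \frac{124}{63}$ ($r = \frac{\left(\frac{20}{9} - 31\right) + 15}{7} = \frac{- \frac{259}{9} + 15}{7} = \frac{1}{7} \left(- \frac{124}{9}\right) = - \frac{124}{63} \approx -1.9683$)
$Y{\left(w \right)} = \sqrt{- \frac{124}{63} + w}$ ($Y{\left(w \right)} = \sqrt{w - \frac{124}{63}} = \sqrt{- \frac{124}{63} + w}$)
$\sqrt{Y{\left(150 \right)} + v} = \sqrt{\frac{\sqrt{-868 + 441 \cdot 150}}{21} + \frac{68939}{13276}} = \sqrt{\frac{\sqrt{-868 + 66150}}{21} + \frac{68939}{13276}} = \sqrt{\frac{\sqrt{65282}}{21} + \frac{68939}{13276}} = \sqrt{\frac{68939}{13276} + \frac{\sqrt{65282}}{21}}$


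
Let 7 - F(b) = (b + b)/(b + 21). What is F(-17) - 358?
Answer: -685/2 ≈ -342.50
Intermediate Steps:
F(b) = 7 - 2*b/(21 + b) (F(b) = 7 - (b + b)/(b + 21) = 7 - 2*b/(21 + b))
F(-17) - 358 = (147 + 5*(-17))/(21 - 17) - 358 = (147 - 85)/4 - 358 = (¼)*62 - 358 = 31/2 - 358 = -685/2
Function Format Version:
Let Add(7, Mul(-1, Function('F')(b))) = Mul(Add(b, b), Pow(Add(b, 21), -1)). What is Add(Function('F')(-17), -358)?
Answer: Rational(-685, 2) ≈ -342.50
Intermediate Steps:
Function('F')(b) = Add(7, Mul(-2, b, Pow(Add(21, b), -1))) (Function('F')(b) = Add(7, Mul(-1, Mul(Add(b, b), Pow(Add(b, 21), -1)))) = Add(7, Mul(-1, Mul(Mul(2, b), Pow(Add(21, b), -1)))) = Add(7, Mul(-1, Mul(2, b, Pow(Add(21, b), -1)))) = Add(7, Mul(-2, b, Pow(Add(21, b), -1))))
Add(Function('F')(-17), -358) = Add(Mul(Pow(Add(21, -17), -1), Add(147, Mul(5, -17))), -358) = Add(Mul(Pow(4, -1), Add(147, -85)), -358) = Add(Mul(Rational(1, 4), 62), -358) = Add(Rational(31, 2), -358) = Rational(-685, 2)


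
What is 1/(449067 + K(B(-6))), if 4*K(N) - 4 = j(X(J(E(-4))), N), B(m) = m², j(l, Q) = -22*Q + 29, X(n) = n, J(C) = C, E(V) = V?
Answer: 4/1795509 ≈ 2.2278e-6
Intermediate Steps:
j(l, Q) = 29 - 22*Q
K(N) = 33/4 - 11*N/2 (K(N) = 1 + (29 - 22*N)/4 = 1 + (29/4 - 11*N/2) = 33/4 - 11*N/2)
1/(449067 + K(B(-6))) = 1/(449067 + (33/4 - 11/2*(-6)²)) = 1/(449067 + (33/4 - 11/2*36)) = 1/(449067 + (33/4 - 198)) = 1/(449067 - 759/4) = 1/(1795509/4) = 4/1795509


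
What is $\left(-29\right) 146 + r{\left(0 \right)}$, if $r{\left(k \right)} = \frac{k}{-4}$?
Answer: $-4234$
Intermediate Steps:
$r{\left(k \right)} = - \frac{k}{4}$ ($r{\left(k \right)} = k \left(- \frac{1}{4}\right) = - \frac{k}{4}$)
$\left(-29\right) 146 + r{\left(0 \right)} = \left(-29\right) 146 - 0 = -4234 + 0 = -4234$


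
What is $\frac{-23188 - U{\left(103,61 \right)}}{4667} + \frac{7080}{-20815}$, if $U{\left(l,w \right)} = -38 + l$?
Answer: $- \frac{103410711}{19428721} \approx -5.3226$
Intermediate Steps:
$\frac{-23188 - U{\left(103,61 \right)}}{4667} + \frac{7080}{-20815} = \frac{-23188 - \left(-38 + 103\right)}{4667} + \frac{7080}{-20815} = \left(-23188 - 65\right) \frac{1}{4667} + 7080 \left(- \frac{1}{20815}\right) = \left(-23188 - 65\right) \frac{1}{4667} - \frac{1416}{4163} = \left(-23253\right) \frac{1}{4667} - \frac{1416}{4163} = - \frac{23253}{4667} - \frac{1416}{4163} = - \frac{103410711}{19428721}$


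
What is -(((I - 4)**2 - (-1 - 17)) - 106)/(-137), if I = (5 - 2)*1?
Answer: -87/137 ≈ -0.63504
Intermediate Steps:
I = 3 (I = 3*1 = 3)
-(((I - 4)**2 - (-1 - 17)) - 106)/(-137) = -(((3 - 4)**2 - (-1 - 17)) - 106)/(-137) = -(-1)*(((-1)**2 - 1*(-18)) - 106)/137 = -(-1)*((1 + 18) - 106)/137 = -(-1)*(19 - 106)/137 = -(-1)*(-87)/137 = -1*87/137 = -87/137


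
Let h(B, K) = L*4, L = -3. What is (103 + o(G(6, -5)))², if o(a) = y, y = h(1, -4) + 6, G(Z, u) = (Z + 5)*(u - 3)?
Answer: 9409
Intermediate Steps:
h(B, K) = -12 (h(B, K) = -3*4 = -12)
G(Z, u) = (-3 + u)*(5 + Z) (G(Z, u) = (5 + Z)*(-3 + u) = (-3 + u)*(5 + Z))
y = -6 (y = -12 + 6 = -6)
o(a) = -6
(103 + o(G(6, -5)))² = (103 - 6)² = 97² = 9409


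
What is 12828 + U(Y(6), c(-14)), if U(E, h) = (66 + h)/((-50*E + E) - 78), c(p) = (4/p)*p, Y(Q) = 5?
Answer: 4143374/323 ≈ 12828.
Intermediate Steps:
c(p) = 4
U(E, h) = (66 + h)/(-78 - 49*E) (U(E, h) = (66 + h)/(-49*E - 78) = (66 + h)/(-78 - 49*E))
12828 + U(Y(6), c(-14)) = 12828 + (-66 - 1*4)/(78 + 49*5) = 12828 + (-66 - 4)/(78 + 245) = 12828 - 70/323 = 4143374/323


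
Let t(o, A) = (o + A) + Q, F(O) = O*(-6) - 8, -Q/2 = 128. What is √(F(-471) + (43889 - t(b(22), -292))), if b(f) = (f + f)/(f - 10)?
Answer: √425262/3 ≈ 217.37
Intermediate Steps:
Q = -256 (Q = -2*128 = -256)
b(f) = 2*f/(-10 + f) (b(f) = (2*f)/(-10 + f) = 2*f/(-10 + f))
F(O) = -8 - 6*O (F(O) = -6*O - 8 = -8 - 6*O)
t(o, A) = -256 + A + o (t(o, A) = (o + A) - 256 = (A + o) - 256 = -256 + A + o)
√(F(-471) + (43889 - t(b(22), -292))) = √((-8 - 6*(-471)) + (43889 - (-256 - 292 + 2*22/(-10 + 22)))) = √((-8 + 2826) + (43889 - (-256 - 292 + 2*22/12))) = √(2818 + (43889 - (-256 - 292 + 2*22*(1/12)))) = √(2818 + (43889 - (-256 - 292 + 11/3))) = √(2818 + (43889 - 1*(-1633/3))) = √(2818 + (43889 + 1633/3)) = √(2818 + 133300/3) = √(141754/3) = √425262/3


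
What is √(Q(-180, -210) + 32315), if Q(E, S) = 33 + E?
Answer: 2*√8042 ≈ 179.35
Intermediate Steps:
√(Q(-180, -210) + 32315) = √((33 - 180) + 32315) = √(-147 + 32315) = √32168 = 2*√8042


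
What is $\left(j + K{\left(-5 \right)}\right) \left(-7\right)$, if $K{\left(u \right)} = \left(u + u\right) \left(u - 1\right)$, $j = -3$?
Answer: $-399$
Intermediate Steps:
$K{\left(u \right)} = 2 u \left(-1 + u\right)$
$\left(j + K{\left(-5 \right)}\right) \left(-7\right) = \left(-3 + 2 \left(-5\right) \left(-1 - 5\right)\right) \left(-7\right) = \left(-3 + 2 \left(-5\right) \left(-6\right)\right) \left(-7\right) = \left(-3 + 60\right) \left(-7\right) = 57 \left(-7\right) = -399$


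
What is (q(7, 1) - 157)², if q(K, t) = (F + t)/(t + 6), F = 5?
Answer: 1194649/49 ≈ 24381.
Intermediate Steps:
q(K, t) = (5 + t)/(6 + t) (q(K, t) = (5 + t)/(t + 6) = (5 + t)/(6 + t))
(q(7, 1) - 157)² = ((5 + 1)/(6 + 1) - 157)² = (6/7 - 157)² = (-1093/7)² = 1194649/49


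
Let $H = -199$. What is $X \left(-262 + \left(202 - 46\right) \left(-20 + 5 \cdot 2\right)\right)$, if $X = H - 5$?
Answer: $371688$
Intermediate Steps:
$X = -204$ ($X = -199 - 5 = -204$)
$X \left(-262 + \left(202 - 46\right) \left(-20 + 5 \cdot 2\right)\right) = - 204 \left(-262 + \left(202 - 46\right) \left(-20 + 5 \cdot 2\right)\right) = - 204 \left(-262 + 156 \left(-20 + 10\right)\right) = - 204 \left(-262 + 156 \left(-10\right)\right) = - 204 \left(-262 - 1560\right) = \left(-204\right) \left(-1822\right) = 371688$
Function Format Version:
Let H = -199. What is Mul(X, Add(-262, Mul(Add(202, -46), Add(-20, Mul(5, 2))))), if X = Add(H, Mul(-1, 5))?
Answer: 371688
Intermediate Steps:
X = -204 (X = Add(-199, Mul(-1, 5)) = Add(-199, -5) = -204)
Mul(X, Add(-262, Mul(Add(202, -46), Add(-20, Mul(5, 2))))) = Mul(-204, Add(-262, Mul(Add(202, -46), Add(-20, Mul(5, 2))))) = Mul(-204, Add(-262, Mul(156, Add(-20, 10)))) = Mul(-204, Add(-262, Mul(156, -10))) = Mul(-204, Add(-262, -1560)) = Mul(-204, -1822) = 371688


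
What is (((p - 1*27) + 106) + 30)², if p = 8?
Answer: 13689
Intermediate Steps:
(((p - 1*27) + 106) + 30)² = (((8 - 1*27) + 106) + 30)² = (((8 - 27) + 106) + 30)² = ((-19 + 106) + 30)² = (87 + 30)² = 117² = 13689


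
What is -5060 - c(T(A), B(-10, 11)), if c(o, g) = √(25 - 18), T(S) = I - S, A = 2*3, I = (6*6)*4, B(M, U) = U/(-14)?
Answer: -5060 - √7 ≈ -5062.6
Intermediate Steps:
B(M, U) = -U/14 (B(M, U) = U*(-1/14) = -U/14)
I = 144 (I = 36*4 = 144)
A = 6
T(S) = 144 - S
c(o, g) = √7
-5060 - c(T(A), B(-10, 11)) = -5060 - √7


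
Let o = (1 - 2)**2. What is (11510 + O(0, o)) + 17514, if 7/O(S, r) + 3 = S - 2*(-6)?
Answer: 261223/9 ≈ 29025.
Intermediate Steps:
o = 1 (o = (-1)**2 = 1)
O(S, r) = 7/(9 + S) (O(S, r) = 7/(-3 + (S - 2*(-6))) = 7/(-3 + (S + 12)) = 7/(-3 + (12 + S)) = 7/(9 + S))
(11510 + O(0, o)) + 17514 = (11510 + 7/(9 + 0)) + 17514 = (11510 + 7/9) + 17514 = 103597/9 + 17514 = 261223/9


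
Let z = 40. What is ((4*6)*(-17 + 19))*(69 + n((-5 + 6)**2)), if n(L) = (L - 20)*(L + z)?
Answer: -34080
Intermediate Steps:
n(L) = (-20 + L)*(40 + L) (n(L) = (L - 20)*(L + 40) = (-20 + L)*(40 + L))
((4*6)*(-17 + 19))*(69 + n((-5 + 6)**2)) = ((4*6)*(-17 + 19))*(69 + (-800 + ((-5 + 6)**2)**2 + 20*(-5 + 6)**2)) = (24*2)*(69 + (-800 + (1**2)**2 + 20*1**2)) = 48*(69 + (-800 + 1**2 + 20*1)) = 48*(69 + (-800 + 1 + 20)) = 48*(69 - 779) = 48*(-710) = -34080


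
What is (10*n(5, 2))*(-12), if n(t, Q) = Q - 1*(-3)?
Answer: -600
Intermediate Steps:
n(t, Q) = 3 + Q (n(t, Q) = Q + 3 = 3 + Q)
(10*n(5, 2))*(-12) = (10*(3 + 2))*(-12) = (10*5)*(-12) = 50*(-12) = -600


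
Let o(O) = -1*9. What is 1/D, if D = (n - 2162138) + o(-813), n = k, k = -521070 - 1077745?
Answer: -1/3760962 ≈ -2.6589e-7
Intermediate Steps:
o(O) = -9
k = -1598815
n = -1598815
D = -3760962 (D = (-1598815 - 2162138) - 9 = -3760953 - 9 = -3760962)
1/D = 1/(-3760962) = -1/3760962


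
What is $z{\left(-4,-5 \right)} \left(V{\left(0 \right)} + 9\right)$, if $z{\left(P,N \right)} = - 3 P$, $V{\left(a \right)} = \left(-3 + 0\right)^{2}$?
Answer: $216$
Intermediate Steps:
$V{\left(a \right)} = 9$ ($V{\left(a \right)} = \left(-3\right)^{2} = 9$)
$z{\left(-4,-5 \right)} \left(V{\left(0 \right)} + 9\right) = \left(-3\right) \left(-4\right) \left(9 + 9\right) = 12 \cdot 18 = 216$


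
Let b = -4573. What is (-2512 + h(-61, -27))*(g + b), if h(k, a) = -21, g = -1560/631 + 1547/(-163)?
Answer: 1194505062798/102853 ≈ 1.1614e+7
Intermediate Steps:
g = -1230437/102853 (g = -1560*1/631 + 1547*(-1/163) = -1560/631 - 1547/163 = -1230437/102853 ≈ -11.963)
(-2512 + h(-61, -27))*(g + b) = (-2512 - 21)*(-1230437/102853 - 4573) = -2533*(-471577206/102853) = 1194505062798/102853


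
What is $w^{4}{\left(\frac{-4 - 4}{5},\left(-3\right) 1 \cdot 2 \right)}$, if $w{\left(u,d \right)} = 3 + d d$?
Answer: $2313441$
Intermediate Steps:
$w{\left(u,d \right)} = 3 + d^{2}$
$w^{4}{\left(\frac{-4 - 4}{5},\left(-3\right) 1 \cdot 2 \right)} = \left(3 + \left(\left(-3\right) 1 \cdot 2\right)^{2}\right)^{4} = \left(3 + \left(\left(-3\right) 2\right)^{2}\right)^{4} = \left(3 + \left(-6\right)^{2}\right)^{4} = \left(3 + 36\right)^{4} = 39^{4} = 2313441$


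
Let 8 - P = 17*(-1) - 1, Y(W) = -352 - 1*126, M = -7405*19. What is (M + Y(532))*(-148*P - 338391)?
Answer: 48314906347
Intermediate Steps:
M = -140695
Y(W) = -478 (Y(W) = -352 - 126 = -478)
P = 26 (P = 8 - (17*(-1) - 1) = 8 - (-17 - 1) = 8 - 1*(-18) = 8 + 18 = 26)
(M + Y(532))*(-148*P - 338391) = (-140695 - 478)*(-148*26 - 338391) = -141173*(-3848 - 338391) = -141173*(-342239) = 48314906347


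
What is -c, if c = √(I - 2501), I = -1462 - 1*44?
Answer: -I*√4007 ≈ -63.301*I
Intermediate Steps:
I = -1506 (I = -1462 - 44 = -1506)
c = I*√4007 (c = √(-1506 - 2501) = √(-4007) = I*√4007 ≈ 63.301*I)
-c = -I*√4007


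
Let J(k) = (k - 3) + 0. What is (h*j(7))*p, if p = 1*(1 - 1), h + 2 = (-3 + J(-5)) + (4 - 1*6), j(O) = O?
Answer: 0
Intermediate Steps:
J(k) = -3 + k (J(k) = (-3 + k) + 0 = -3 + k)
h = -15 (h = -2 + ((-3 + (-3 - 5)) + (4 - 1*6)) = -2 + ((-3 - 8) + (4 - 6)) = -2 + (-11 - 2) = -2 - 13 = -15)
p = 0 (p = 1*0 = 0)
(h*j(7))*p = -15*7*0 = -105*0 = 0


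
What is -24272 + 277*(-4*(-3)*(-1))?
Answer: -27596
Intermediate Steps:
-24272 + 277*(-4*(-3)*(-1)) = -24272 + 277*(12*(-1)) = -24272 + 277*(-12) = -24272 - 3324 = -27596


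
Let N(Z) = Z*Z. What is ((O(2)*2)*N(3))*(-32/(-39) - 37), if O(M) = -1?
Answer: 8466/13 ≈ 651.23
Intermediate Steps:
N(Z) = Z²
((O(2)*2)*N(3))*(-32/(-39) - 37) = (-1*2*3²)*(-32/(-39) - 37) = (-2*9)*(-32*(-1/39) - 37) = -18*(32/39 - 37) = -18*(-1411/39) = 8466/13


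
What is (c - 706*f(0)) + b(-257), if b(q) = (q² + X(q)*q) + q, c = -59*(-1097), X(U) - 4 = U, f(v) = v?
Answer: 195536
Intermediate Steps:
X(U) = 4 + U
c = 64723
b(q) = q + q² + q*(4 + q) (b(q) = (q² + (4 + q)*q) + q = (q² + q*(4 + q)) + q = q + q² + q*(4 + q))
(c - 706*f(0)) + b(-257) = (64723 - 706*0) - 257*(5 + 2*(-257)) = (64723 + 0) - 257*(5 - 514) = 64723 - 257*(-509) = 64723 + 130813 = 195536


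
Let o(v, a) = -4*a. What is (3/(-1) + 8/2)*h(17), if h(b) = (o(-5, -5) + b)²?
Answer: 1369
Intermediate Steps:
h(b) = (20 + b)² (h(b) = (-4*(-5) + b)² = (20 + b)²)
(3/(-1) + 8/2)*h(17) = (3/(-1) + 8/2)*(20 + 17)² = (3*(-1) + 8*(½))*37² = (-3 + 4)*1369 = 1*1369 = 1369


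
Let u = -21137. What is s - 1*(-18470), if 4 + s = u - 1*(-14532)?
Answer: 11861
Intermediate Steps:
s = -6609 (s = -4 + (-21137 - 1*(-14532)) = -4 + (-21137 + 14532) = -4 - 6605 = -6609)
s - 1*(-18470) = -6609 - 1*(-18470) = -6609 + 18470 = 11861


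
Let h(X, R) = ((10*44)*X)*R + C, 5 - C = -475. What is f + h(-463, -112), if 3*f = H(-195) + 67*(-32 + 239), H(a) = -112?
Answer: 68465117/3 ≈ 2.2822e+7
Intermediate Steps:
C = 480 (C = 5 - 1*(-475) = 5 + 475 = 480)
h(X, R) = 480 + 440*R*X (h(X, R) = ((10*44)*X)*R + 480 = (440*X)*R + 480 = 440*R*X + 480 = 480 + 440*R*X)
f = 13757/3 (f = (-112 + 67*(-32 + 239))/3 = (-112 + 67*207)/3 = (-112 + 13869)/3 = (⅓)*13757 = 13757/3 ≈ 4585.7)
f + h(-463, -112) = 13757/3 + (480 + 440*(-112)*(-463)) = 13757/3 + (480 + 22816640) = 13757/3 + 22817120 = 68465117/3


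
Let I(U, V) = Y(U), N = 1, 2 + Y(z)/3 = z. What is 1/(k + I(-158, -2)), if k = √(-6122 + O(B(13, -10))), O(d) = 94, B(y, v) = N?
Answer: -120/59107 - I*√1507/118214 ≈ -0.0020302 - 0.00032839*I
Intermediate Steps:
Y(z) = -6 + 3*z
B(y, v) = 1
I(U, V) = -6 + 3*U
k = 2*I*√1507 (k = √(-6122 + 94) = √(-6028) = 2*I*√1507 ≈ 77.64*I)
1/(k + I(-158, -2)) = 1/(2*I*√1507 + (-6 + 3*(-158))) = 1/(2*I*√1507 + (-6 - 474)) = 1/(2*I*√1507 - 480) = 1/(-480 + 2*I*√1507)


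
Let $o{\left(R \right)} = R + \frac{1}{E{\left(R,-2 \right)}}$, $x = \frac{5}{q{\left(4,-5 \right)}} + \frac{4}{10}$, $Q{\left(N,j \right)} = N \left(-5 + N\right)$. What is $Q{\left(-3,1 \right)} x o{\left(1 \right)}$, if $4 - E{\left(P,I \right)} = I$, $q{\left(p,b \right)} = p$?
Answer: $\frac{231}{5} \approx 46.2$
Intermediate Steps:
$E{\left(P,I \right)} = 4 - I$
$x = \frac{33}{20}$ ($x = \frac{5}{4} + \frac{4}{10} = 5 \cdot \frac{1}{4} + 4 \cdot \frac{1}{10} = \frac{5}{4} + \frac{2}{5} = \frac{33}{20} \approx 1.65$)
$o{\left(R \right)} = \frac{1}{6} + R$ ($o{\left(R \right)} = R + \frac{1}{4 - -2} = R + \frac{1}{4 + 2} = R + \frac{1}{6} = \frac{1}{6} + R$)
$Q{\left(-3,1 \right)} x o{\left(1 \right)} = - 3 \left(-5 - 3\right) \frac{33}{20} \left(\frac{1}{6} + 1\right) = \left(-3\right) \left(-8\right) \frac{33}{20} \cdot \frac{7}{6} = 24 \cdot \frac{33}{20} \cdot \frac{7}{6} = \frac{198}{5} \cdot \frac{7}{6} = \frac{231}{5}$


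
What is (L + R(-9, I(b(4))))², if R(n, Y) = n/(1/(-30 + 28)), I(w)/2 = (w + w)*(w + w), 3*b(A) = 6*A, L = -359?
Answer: 116281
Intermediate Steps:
b(A) = 2*A (b(A) = (6*A)/3 = 2*A)
I(w) = 8*w² (I(w) = 2*((w + w)*(w + w)) = 2*((2*w)*(2*w)) = 2*(4*w²) = 8*w²)
R(n, Y) = -2*n (R(n, Y) = n/(1/(-2)) = n/(-½) = n*(-2) = -2*n)
(L + R(-9, I(b(4))))² = (-359 - 2*(-9))² = (-359 + 18)² = (-341)² = 116281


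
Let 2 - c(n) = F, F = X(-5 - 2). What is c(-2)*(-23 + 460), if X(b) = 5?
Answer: -1311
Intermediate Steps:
F = 5
c(n) = -3 (c(n) = 2 - 1*5 = 2 - 5 = -3)
c(-2)*(-23 + 460) = -3*(-23 + 460) = -3*437 = -1311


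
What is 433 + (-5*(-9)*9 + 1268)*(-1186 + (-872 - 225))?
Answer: -3819026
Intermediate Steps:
433 + (-5*(-9)*9 + 1268)*(-1186 + (-872 - 225)) = 433 + (45*9 + 1268)*(-1186 - 1097) = 433 + (405 + 1268)*(-2283) = 433 + 1673*(-2283) = 433 - 3819459 = -3819026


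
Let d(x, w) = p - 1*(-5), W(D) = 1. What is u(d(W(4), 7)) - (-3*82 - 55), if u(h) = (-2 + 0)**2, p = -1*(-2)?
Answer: 305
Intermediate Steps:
p = 2
d(x, w) = 7 (d(x, w) = 2 - 1*(-5) = 2 + 5 = 7)
u(h) = 4 (u(h) = (-2)**2 = 4)
u(d(W(4), 7)) - (-3*82 - 55) = 4 - (-3*82 - 55) = 4 - (-246 - 55) = 4 - 1*(-301) = 4 + 301 = 305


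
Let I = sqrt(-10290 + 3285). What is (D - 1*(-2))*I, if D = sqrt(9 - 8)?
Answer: 3*I*sqrt(7005) ≈ 251.09*I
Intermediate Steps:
D = 1 (D = sqrt(1) = 1)
I = I*sqrt(7005) (I = sqrt(-7005) = I*sqrt(7005) ≈ 83.696*I)
(D - 1*(-2))*I = (1 - 1*(-2))*(I*sqrt(7005)) = (1 + 2)*(I*sqrt(7005)) = 3*(I*sqrt(7005)) = 3*I*sqrt(7005)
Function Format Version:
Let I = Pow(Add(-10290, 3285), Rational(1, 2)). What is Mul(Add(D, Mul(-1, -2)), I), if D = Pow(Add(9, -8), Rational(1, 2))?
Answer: Mul(3, I, Pow(7005, Rational(1, 2))) ≈ Mul(251.09, I)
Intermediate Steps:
D = 1 (D = Pow(1, Rational(1, 2)) = 1)
I = Mul(I, Pow(7005, Rational(1, 2))) (I = Pow(-7005, Rational(1, 2)) = Mul(I, Pow(7005, Rational(1, 2))) ≈ Mul(83.696, I))
Mul(Add(D, Mul(-1, -2)), I) = Mul(Add(1, Mul(-1, -2)), Mul(I, Pow(7005, Rational(1, 2)))) = Mul(Add(1, 2), Mul(I, Pow(7005, Rational(1, 2)))) = Mul(3, Mul(I, Pow(7005, Rational(1, 2)))) = Mul(3, I, Pow(7005, Rational(1, 2)))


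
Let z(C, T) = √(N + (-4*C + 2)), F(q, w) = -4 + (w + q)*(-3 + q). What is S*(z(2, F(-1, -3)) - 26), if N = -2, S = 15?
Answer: -390 + 30*I*√2 ≈ -390.0 + 42.426*I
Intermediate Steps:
F(q, w) = -4 + (-3 + q)*(q + w) (F(q, w) = -4 + (q + w)*(-3 + q) = -4 + (-3 + q)*(q + w))
z(C, T) = 2*√(-C) (z(C, T) = √(-2 + (-4*C + 2)) = √(-2 + (2 - 4*C)) = √(-4*C) = 2*√(-C))
S*(z(2, F(-1, -3)) - 26) = 15*(2*√(-1*2) - 26) = 15*(2*√(-2) - 26) = 15*(2*(I*√2) - 26) = 15*(2*I*√2 - 26) = 15*(-26 + 2*I*√2) = -390 + 30*I*√2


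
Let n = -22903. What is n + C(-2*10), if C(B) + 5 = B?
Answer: -22928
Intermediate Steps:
C(B) = -5 + B
n + C(-2*10) = -22903 + (-5 - 2*10) = -22903 + (-5 - 20) = -22903 - 25 = -22928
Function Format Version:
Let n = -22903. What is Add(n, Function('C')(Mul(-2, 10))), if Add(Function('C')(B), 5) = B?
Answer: -22928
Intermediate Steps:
Function('C')(B) = Add(-5, B)
Add(n, Function('C')(Mul(-2, 10))) = Add(-22903, Add(-5, Mul(-2, 10))) = Add(-22903, Add(-5, -20)) = Add(-22903, -25) = -22928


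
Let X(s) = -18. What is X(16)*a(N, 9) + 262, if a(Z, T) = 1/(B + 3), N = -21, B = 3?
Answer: 259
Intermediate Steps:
a(Z, T) = ⅙ (a(Z, T) = 1/(3 + 3) = 1/6 = ⅙)
X(16)*a(N, 9) + 262 = -18*⅙ + 262 = -3 + 262 = 259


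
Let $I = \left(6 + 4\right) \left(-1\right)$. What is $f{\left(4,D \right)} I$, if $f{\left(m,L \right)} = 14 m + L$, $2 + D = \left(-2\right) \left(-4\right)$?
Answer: $-620$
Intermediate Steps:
$I = -10$ ($I = 10 \left(-1\right) = -10$)
$D = 6$ ($D = -2 - -8 = -2 + 8 = 6$)
$f{\left(m,L \right)} = L + 14 m$
$f{\left(4,D \right)} I = \left(6 + 14 \cdot 4\right) \left(-10\right) = \left(6 + 56\right) \left(-10\right) = 62 \left(-10\right) = -620$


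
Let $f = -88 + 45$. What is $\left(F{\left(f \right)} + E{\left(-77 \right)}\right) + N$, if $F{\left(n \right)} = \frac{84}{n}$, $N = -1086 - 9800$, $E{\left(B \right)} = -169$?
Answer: $- \frac{475449}{43} \approx -11057.0$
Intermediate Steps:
$f = -43$
$N = -10886$
$\left(F{\left(f \right)} + E{\left(-77 \right)}\right) + N = \left(\frac{84}{-43} - 169\right) - 10886 = \left(84 \left(- \frac{1}{43}\right) - 169\right) - 10886 = \left(- \frac{84}{43} - 169\right) - 10886 = - \frac{7351}{43} - 10886 = - \frac{475449}{43}$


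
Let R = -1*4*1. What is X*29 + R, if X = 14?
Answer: 402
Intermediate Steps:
R = -4 (R = -4*1 = -4)
X*29 + R = 14*29 - 4 = 406 - 4 = 402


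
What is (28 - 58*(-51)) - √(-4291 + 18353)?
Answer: 2986 - √14062 ≈ 2867.4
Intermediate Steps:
(28 - 58*(-51)) - √(-4291 + 18353) = (28 + 2958) - √14062 = 2986 - √14062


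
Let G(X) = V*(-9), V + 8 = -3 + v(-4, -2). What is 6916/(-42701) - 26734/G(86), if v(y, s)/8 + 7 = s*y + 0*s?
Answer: -1141755266/1152927 ≈ -990.31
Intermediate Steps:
v(y, s) = -56 + 8*s*y (v(y, s) = -56 + 8*(s*y + 0*s) = -56 + 8*(s*y + 0) = -56 + 8*(s*y) = -56 + 8*s*y)
V = -3 (V = -8 + (-3 + (-56 + 8*(-2)*(-4))) = -8 + (-3 + (-56 + 64)) = -8 + (-3 + 8) = -8 + 5 = -3)
G(X) = 27 (G(X) = -3*(-9) = 27)
6916/(-42701) - 26734/G(86) = 6916/(-42701) - 26734/27 = 6916*(-1/42701) - 26734*1/27 = -6916/42701 - 26734/27 = -1141755266/1152927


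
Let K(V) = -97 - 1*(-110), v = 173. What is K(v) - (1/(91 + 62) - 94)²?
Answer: -206508844/23409 ≈ -8821.8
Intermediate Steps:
K(V) = 13 (K(V) = -97 + 110 = 13)
K(v) - (1/(91 + 62) - 94)² = 13 - (1/(91 + 62) - 94)² = 13 - (1/153 - 94)² = 13 - (-14381/153)² = 13 - 1*206813161/23409 = 13 - 206813161/23409 = -206508844/23409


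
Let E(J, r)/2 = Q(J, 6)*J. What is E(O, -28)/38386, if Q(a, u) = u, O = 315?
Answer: 1890/19193 ≈ 0.098473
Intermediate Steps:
E(J, r) = 12*J (E(J, r) = 2*(6*J) = 12*J)
E(O, -28)/38386 = (12*315)/38386 = 3780*(1/38386) = 1890/19193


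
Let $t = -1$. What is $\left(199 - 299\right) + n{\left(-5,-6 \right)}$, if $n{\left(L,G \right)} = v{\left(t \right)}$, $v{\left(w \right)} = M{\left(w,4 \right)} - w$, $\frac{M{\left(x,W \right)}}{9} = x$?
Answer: $-108$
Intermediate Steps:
$M{\left(x,W \right)} = 9 x$
$v{\left(w \right)} = 8 w$ ($v{\left(w \right)} = 9 w - w = 8 w$)
$n{\left(L,G \right)} = -8$ ($n{\left(L,G \right)} = 8 \left(-1\right) = -8$)
$\left(199 - 299\right) + n{\left(-5,-6 \right)} = \left(199 - 299\right) - 8 = -100 - 8 = -108$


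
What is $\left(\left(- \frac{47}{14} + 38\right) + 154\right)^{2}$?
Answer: $\frac{6974881}{196} \approx 35586.0$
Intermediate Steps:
$\left(\left(- \frac{47}{14} + 38\right) + 154\right)^{2} = \left(\frac{485}{14} + 154\right)^{2} = \left(\frac{2641}{14}\right)^{2} = \frac{6974881}{196}$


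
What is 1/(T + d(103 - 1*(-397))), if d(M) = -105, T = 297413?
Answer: 1/297308 ≈ 3.3635e-6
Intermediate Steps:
1/(T + d(103 - 1*(-397))) = 1/(297413 - 105) = 1/297308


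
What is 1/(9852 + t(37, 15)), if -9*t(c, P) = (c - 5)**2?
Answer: 9/87644 ≈ 0.00010269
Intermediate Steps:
t(c, P) = -(-5 + c)**2/9 (t(c, P) = -(c - 5)**2/9 = -(-5 + c)**2/9)
1/(9852 + t(37, 15)) = 1/(9852 - (-5 + 37)**2/9) = 1/(9852 - 1/9*32**2) = 1/(9852 - 1/9*1024) = 1/(9852 - 1024/9) = 1/(87644/9) = 9/87644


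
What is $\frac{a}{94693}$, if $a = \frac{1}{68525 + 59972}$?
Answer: $\frac{1}{12167766421} \approx 8.2184 \cdot 10^{-11}$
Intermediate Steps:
$a = \frac{1}{128497} \approx 7.7823 \cdot 10^{-6}$
$\frac{a}{94693} = \frac{1}{128497 \cdot 94693} = \frac{1}{128497} \cdot \frac{1}{94693} = \frac{1}{12167766421}$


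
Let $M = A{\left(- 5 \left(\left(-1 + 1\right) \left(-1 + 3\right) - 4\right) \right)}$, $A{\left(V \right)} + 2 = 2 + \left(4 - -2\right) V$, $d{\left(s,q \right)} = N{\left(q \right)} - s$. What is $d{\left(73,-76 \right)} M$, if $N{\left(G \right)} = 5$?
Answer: $-8160$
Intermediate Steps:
$d{\left(s,q \right)} = 5 - s$
$A{\left(V \right)} = 6 V$ ($A{\left(V \right)} = -2 + \left(2 + \left(4 - -2\right) V\right) = -2 + \left(2 + \left(4 + 2\right) V\right) = -2 + \left(2 + 6 V\right) = 6 V$)
$M = 120$ ($M = 6 \left(- 5 \left(\left(-1 + 1\right) \left(-1 + 3\right) - 4\right)\right) = 6 \left(- 5 \left(0 \cdot 2 - 4\right)\right) = 6 \left(- 5 \left(0 - 4\right)\right) = 6 \left(\left(-5\right) \left(-4\right)\right) = 6 \cdot 20 = 120$)
$d{\left(73,-76 \right)} M = \left(5 - 73\right) 120 = \left(-68\right) 120 = -8160$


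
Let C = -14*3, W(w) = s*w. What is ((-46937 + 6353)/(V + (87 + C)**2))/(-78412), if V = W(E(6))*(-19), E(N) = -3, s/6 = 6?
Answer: 3382/26640477 ≈ 0.00012695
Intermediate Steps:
s = 36 (s = 6*6 = 36)
W(w) = 36*w
C = -42
V = 2052 (V = (36*(-3))*(-19) = -108*(-19) = 2052)
((-46937 + 6353)/(V + (87 + C)**2))/(-78412) = ((-46937 + 6353)/(2052 + (87 - 42)**2))/(-78412) = -40584/(2052 + 45**2)*(-1/78412) = -40584/(2052 + 2025)*(-1/78412) = -40584/4077*(-1/78412) = -40584*1/4077*(-1/78412) = -13528/1359*(-1/78412) = 3382/26640477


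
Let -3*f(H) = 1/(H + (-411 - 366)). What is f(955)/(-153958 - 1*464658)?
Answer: 1/330340944 ≈ 3.0272e-9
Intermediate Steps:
f(H) = -1/(3*(-777 + H)) (f(H) = -1/(3*(H + (-411 - 366))) = -1/(3*(H - 777)) = -1/(3*(-777 + H)))
f(955)/(-153958 - 1*464658) = (-1/(-2331 + 3*955))/(-153958 - 1*464658) = (-1/(-2331 + 2865))/(-153958 - 464658) = -1/534/(-618616) = -1*1/534*(-1/618616) = -1/534*(-1/618616) = 1/330340944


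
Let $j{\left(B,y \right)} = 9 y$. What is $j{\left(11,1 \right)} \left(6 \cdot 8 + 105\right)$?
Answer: $1377$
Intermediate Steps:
$j{\left(11,1 \right)} \left(6 \cdot 8 + 105\right) = 9 \cdot 1 \left(6 \cdot 8 + 105\right) = 9 \left(48 + 105\right) = 9 \cdot 153 = 1377$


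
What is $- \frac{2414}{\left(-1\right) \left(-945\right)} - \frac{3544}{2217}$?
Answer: $- \frac{2900306}{698355} \approx -4.1531$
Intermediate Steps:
$- \frac{2414}{\left(-1\right) \left(-945\right)} - \frac{3544}{2217} = - \frac{2414}{945} - \frac{3544}{2217} = - \frac{2900306}{698355}$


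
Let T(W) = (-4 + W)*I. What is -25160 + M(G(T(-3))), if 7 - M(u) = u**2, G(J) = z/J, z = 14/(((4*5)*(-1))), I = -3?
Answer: -22637701/900 ≈ -25153.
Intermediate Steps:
T(W) = 12 - 3*W (T(W) = (-4 + W)*(-3) = 12 - 3*W)
z = -7/10 (z = 14/((20*(-1))) = 14/(-20) = 14*(-1/20) = -7/10 ≈ -0.70000)
G(J) = -7/(10*J)
M(u) = 7 - u**2
-25160 + M(G(T(-3))) = -25160 + (7 - (-7/(10*(12 - 3*(-3))))**2) = -25160 + (7 - (-7/(10*(12 + 9)))**2) = -25160 + (7 - (-7/10/21)**2) = -25160 + (7 - (-7/10*1/21)**2) = -25160 + (7 - (-1/30)**2) = -25160 + (7 - 1*1/900) = -25160 + (7 - 1/900) = -25160 + 6299/900 = -22637701/900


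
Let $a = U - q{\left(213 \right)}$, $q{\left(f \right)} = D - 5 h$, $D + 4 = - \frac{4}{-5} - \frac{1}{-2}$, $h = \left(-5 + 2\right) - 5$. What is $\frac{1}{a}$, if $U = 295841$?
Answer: $\frac{10}{2958037} \approx 3.3806 \cdot 10^{-6}$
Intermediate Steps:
$h = -8$ ($h = -3 - 5 = -8$)
$D = - \frac{27}{10}$ ($D = -4 - \left(- \frac{1}{2} - \frac{4}{5}\right) = -4 - - \frac{13}{10} = -4 + \left(\frac{4}{5} + \frac{1}{2}\right) = -4 + \frac{13}{10} = - \frac{27}{10} \approx -2.7$)
$q{\left(f \right)} = \frac{373}{10}$ ($q{\left(f \right)} = - \frac{27}{10} - -40 = - \frac{27}{10} + 40 = \frac{373}{10}$)
$a = \frac{2958037}{10}$ ($a = 295841 - \frac{373}{10} = \frac{2958037}{10} \approx 2.958 \cdot 10^{5}$)
$\frac{1}{a} = \frac{1}{\frac{2958037}{10}} = \frac{10}{2958037}$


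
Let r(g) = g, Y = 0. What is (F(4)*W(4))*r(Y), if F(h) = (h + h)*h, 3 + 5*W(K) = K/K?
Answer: 0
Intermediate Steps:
W(K) = -⅖ (W(K) = -⅗ + (K/K)/5 = -⅗ + (⅕)*1 = -⅗ + ⅕ = -⅖)
F(h) = 2*h² (F(h) = (2*h)*h = 2*h²)
(F(4)*W(4))*r(Y) = ((2*4²)*(-⅖))*0 = ((2*16)*(-⅖))*0 = (32*(-⅖))*0 = -64/5*0 = 0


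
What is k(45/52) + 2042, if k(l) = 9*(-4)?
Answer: 2006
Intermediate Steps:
k(l) = -36
k(45/52) + 2042 = -36 + 2042 = 2006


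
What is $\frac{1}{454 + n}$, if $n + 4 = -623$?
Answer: $- \frac{1}{173} \approx -0.0057803$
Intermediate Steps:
$n = -627$ ($n = -4 - 623 = -627$)
$\frac{1}{454 + n} = \frac{1}{454 - 627} = \frac{1}{-173} = - \frac{1}{173}$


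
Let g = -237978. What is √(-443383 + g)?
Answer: I*√681361 ≈ 825.45*I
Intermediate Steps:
√(-443383 + g) = √(-443383 - 237978) = √(-681361) = I*√681361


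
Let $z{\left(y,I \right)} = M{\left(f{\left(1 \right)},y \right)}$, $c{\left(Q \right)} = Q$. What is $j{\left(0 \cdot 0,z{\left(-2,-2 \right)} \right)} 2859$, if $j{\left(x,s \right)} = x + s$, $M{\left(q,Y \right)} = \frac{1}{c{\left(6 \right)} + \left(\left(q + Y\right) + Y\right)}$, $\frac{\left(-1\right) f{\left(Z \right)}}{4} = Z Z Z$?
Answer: $- \frac{2859}{2} \approx -1429.5$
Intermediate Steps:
$f{\left(Z \right)} = - 4 Z^{3}$ ($f{\left(Z \right)} = - 4 Z Z Z = - 4 Z^{2} Z = - 4 Z^{3}$)
$M{\left(q,Y \right)} = \frac{1}{6 + q + 2 Y}$ ($M{\left(q,Y \right)} = \frac{1}{6 + \left(\left(q + Y\right) + Y\right)} = \frac{1}{6 + \left(\left(Y + q\right) + Y\right)} = \frac{1}{6 + \left(q + 2 Y\right)} = \frac{1}{6 + q + 2 Y}$)
$z{\left(y,I \right)} = \frac{1}{2 + 2 y}$ ($z{\left(y,I \right)} = \frac{1}{6 - 4 \cdot 1^{3} + 2 y} = \frac{1}{6 - 4 + 2 y} = \frac{1}{2 + 2 y}$)
$j{\left(x,s \right)} = s + x$
$j{\left(0 \cdot 0,z{\left(-2,-2 \right)} \right)} 2859 = \left(\frac{1}{2 \left(1 - 2\right)} + 0 \cdot 0\right) 2859 = \left(\frac{1}{2 \left(-1\right)} + 0\right) 2859 = \left(\frac{1}{2} \left(-1\right) + 0\right) 2859 = \left(- \frac{1}{2} + 0\right) 2859 = \left(- \frac{1}{2}\right) 2859 = - \frac{2859}{2}$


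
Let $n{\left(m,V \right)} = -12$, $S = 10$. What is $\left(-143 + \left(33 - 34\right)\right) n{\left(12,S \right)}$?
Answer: $1728$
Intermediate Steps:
$\left(-143 + \left(33 - 34\right)\right) n{\left(12,S \right)} = \left(-143 + \left(33 - 34\right)\right) \left(-12\right) = \left(-143 - 1\right) \left(-12\right) = \left(-144\right) \left(-12\right) = 1728$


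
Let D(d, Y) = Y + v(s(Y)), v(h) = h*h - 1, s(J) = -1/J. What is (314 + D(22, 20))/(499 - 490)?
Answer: 133201/3600 ≈ 37.000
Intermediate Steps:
v(h) = -1 + h² (v(h) = h² - 1 = -1 + h²)
D(d, Y) = -1 + Y + Y⁻² (D(d, Y) = Y + (-1 + (-1/Y)²) = Y + (-1 + Y⁻²) = -1 + Y + Y⁻²)
(314 + D(22, 20))/(499 - 490) = (314 + (-1 + 20 + 20⁻²))/(499 - 490) = (314 + (-1 + 20 + 1/400))/9 = (314 + 7601/400)*(⅑) = (133201/400)*(⅑) = 133201/3600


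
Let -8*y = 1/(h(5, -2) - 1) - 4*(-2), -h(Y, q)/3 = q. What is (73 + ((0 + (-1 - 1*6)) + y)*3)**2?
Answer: 3829849/1600 ≈ 2393.7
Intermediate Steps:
h(Y, q) = -3*q
y = -41/40 (y = -(1/(-3*(-2) - 1) - 4*(-2))/8 = -(1/(6 - 1) + 8)/8 = -(1/5 + 8)/8 = -1/8*41/5 = -41/40 ≈ -1.0250)
(73 + ((0 + (-1 - 1*6)) + y)*3)**2 = (73 + ((0 + (-1 - 1*6)) - 41/40)*3)**2 = (73 + ((0 + (-1 - 6)) - 41/40)*3)**2 = (73 + ((0 - 7) - 41/40)*3)**2 = (73 + (-7 - 41/40)*3)**2 = (73 - 321/40*3)**2 = (73 - 963/40)**2 = (1957/40)**2 = 3829849/1600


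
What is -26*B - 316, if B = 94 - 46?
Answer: -1564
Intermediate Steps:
B = 48
-26*B - 316 = -26*48 - 316 = -1248 - 316 = -1564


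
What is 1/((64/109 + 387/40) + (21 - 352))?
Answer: -4360/1398417 ≈ -0.0031178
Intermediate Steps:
1/((64/109 + 387/40) + (21 - 352)) = 1/((64*(1/109) + 387*(1/40)) - 331) = 1/((64/109 + 387/40) - 331) = 1/(44743/4360 - 331) = 1/(-1398417/4360) = -4360/1398417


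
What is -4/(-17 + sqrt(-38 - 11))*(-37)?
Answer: -1258/169 - 518*I/169 ≈ -7.4438 - 3.0651*I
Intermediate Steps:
-4/(-17 + sqrt(-38 - 11))*(-37) = -4/(-17 + sqrt(-49))*(-37) = -4*(-17 - 7*I)/338*(-37) = -2*(-17 - 7*I)/169*(-37) = 74*(-17 - 7*I)/169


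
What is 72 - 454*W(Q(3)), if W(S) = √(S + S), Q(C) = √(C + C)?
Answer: 72 - 454*2^(¾)*3^(¼) ≈ -932.87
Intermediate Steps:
Q(C) = √2*√C (Q(C) = √(2*C) = √2*√C)
W(S) = √2*√S (W(S) = √(2*S) = √2*√S)
72 - 454*W(Q(3)) = 72 - 454*√2*√(√2*√3) = 72 - 454*√2*√(√6) = 72 - 454*√2*6^(¼) = 72 - 454*2^(¾)*3^(¼)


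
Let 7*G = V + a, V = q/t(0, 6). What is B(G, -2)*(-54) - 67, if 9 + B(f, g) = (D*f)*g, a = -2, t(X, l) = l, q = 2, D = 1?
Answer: 2753/7 ≈ 393.29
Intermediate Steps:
V = 1/3 (V = 2/6 = 2*(1/6) = 1/3 ≈ 0.33333)
G = -5/21 (G = (1/3 - 2)/7 = (1/7)*(-5/3) = -5/21 ≈ -0.23810)
B(f, g) = -9 + f*g (B(f, g) = -9 + (1*f)*g = -9 + f*g)
B(G, -2)*(-54) - 67 = (-9 - 5/21*(-2))*(-54) - 67 = (-9 + 10/21)*(-54) - 67 = -179/21*(-54) - 67 = 3222/7 - 67 = 2753/7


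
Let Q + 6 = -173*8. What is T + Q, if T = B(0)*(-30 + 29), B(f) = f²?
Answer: -1390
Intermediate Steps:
T = 0 (T = 0²*(-30 + 29) = 0*(-1) = 0)
Q = -1390 (Q = -6 - 173*8 = -6 - 1384 = -1390)
T + Q = 0 - 1390 = -1390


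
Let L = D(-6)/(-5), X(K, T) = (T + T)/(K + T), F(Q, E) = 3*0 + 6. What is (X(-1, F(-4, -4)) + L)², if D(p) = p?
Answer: 324/25 ≈ 12.960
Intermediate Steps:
F(Q, E) = 6 (F(Q, E) = 0 + 6 = 6)
X(K, T) = 2*T/(K + T) (X(K, T) = (2*T)/(K + T) = 2*T/(K + T))
L = 6/5 (L = -6/(-5) = -6*(-⅕) = 6/5 ≈ 1.2000)
(X(-1, F(-4, -4)) + L)² = (2*6/(-1 + 6) + 6/5)² = (2*6/5 + 6/5)² = (2*6*(⅕) + 6/5)² = (12/5 + 6/5)² = (18/5)² = 324/25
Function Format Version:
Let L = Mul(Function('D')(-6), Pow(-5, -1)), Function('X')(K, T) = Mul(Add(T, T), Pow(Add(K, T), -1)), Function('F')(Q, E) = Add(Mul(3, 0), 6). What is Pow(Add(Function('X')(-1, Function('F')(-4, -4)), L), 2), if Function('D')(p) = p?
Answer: Rational(324, 25) ≈ 12.960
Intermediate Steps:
Function('F')(Q, E) = 6 (Function('F')(Q, E) = Add(0, 6) = 6)
Function('X')(K, T) = Mul(2, T, Pow(Add(K, T), -1)) (Function('X')(K, T) = Mul(Mul(2, T), Pow(Add(K, T), -1)) = Mul(2, T, Pow(Add(K, T), -1)))
L = Rational(6, 5) (L = Mul(-6, Pow(-5, -1)) = Mul(-6, Rational(-1, 5)) = Rational(6, 5) ≈ 1.2000)
Pow(Add(Function('X')(-1, Function('F')(-4, -4)), L), 2) = Pow(Add(Mul(2, 6, Pow(Add(-1, 6), -1)), Rational(6, 5)), 2) = Pow(Add(Mul(2, 6, Pow(5, -1)), Rational(6, 5)), 2) = Pow(Add(Mul(2, 6, Rational(1, 5)), Rational(6, 5)), 2) = Pow(Add(Rational(12, 5), Rational(6, 5)), 2) = Pow(Rational(18, 5), 2) = Rational(324, 25)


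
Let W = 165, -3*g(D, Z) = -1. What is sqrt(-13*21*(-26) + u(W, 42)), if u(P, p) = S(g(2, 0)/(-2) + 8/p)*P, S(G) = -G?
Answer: sqrt(1390438)/14 ≈ 84.226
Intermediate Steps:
g(D, Z) = 1/3 (g(D, Z) = -1/3*(-1) = 1/3)
u(P, p) = P*(1/6 - 8/p) (u(P, p) = (-((1/3)/(-2) + 8/p))*P = (-((1/3)*(-1/2) + 8/p))*P = (-(-1/6 + 8/p))*P = (1/6 - 8/p)*P = P*(1/6 - 8/p))
sqrt(-13*21*(-26) + u(W, 42)) = sqrt(-13*21*(-26) + (1/6)*165*(-48 + 42)/42) = sqrt(-273*(-26) + (1/6)*165*(1/42)*(-6)) = sqrt(7098 - 55/14) = sqrt(99317/14) = sqrt(1390438)/14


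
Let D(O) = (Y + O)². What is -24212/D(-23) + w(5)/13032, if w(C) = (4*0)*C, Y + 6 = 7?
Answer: -6053/121 ≈ -50.025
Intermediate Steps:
Y = 1 (Y = -6 + 7 = 1)
w(C) = 0 (w(C) = 0*C = 0)
D(O) = (1 + O)²
-24212/D(-23) + w(5)/13032 = -24212/(1 - 23)² + 0/13032 = -24212/((-22)²) + 0*(1/13032) = -24212/484 + 0 = -24212*1/484 + 0 = -6053/121 + 0 = -6053/121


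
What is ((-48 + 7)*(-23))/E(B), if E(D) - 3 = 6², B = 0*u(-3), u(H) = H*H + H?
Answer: 943/39 ≈ 24.179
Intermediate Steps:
u(H) = H + H² (u(H) = H² + H = H + H²)
B = 0 (B = 0*(-3*(1 - 3)) = 0*(-3*(-2)) = 0*6 = 0)
E(D) = 39 (E(D) = 3 + 6² = 3 + 36 = 39)
((-48 + 7)*(-23))/E(B) = ((-48 + 7)*(-23))/39 = -41*(-23)*(1/39) = 943*(1/39) = 943/39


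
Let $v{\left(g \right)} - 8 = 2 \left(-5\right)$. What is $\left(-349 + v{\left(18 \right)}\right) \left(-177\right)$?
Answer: $62127$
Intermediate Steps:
$v{\left(g \right)} = -2$ ($v{\left(g \right)} = 8 + 2 \left(-5\right) = 8 - 10 = -2$)
$\left(-349 + v{\left(18 \right)}\right) \left(-177\right) = \left(-349 - 2\right) \left(-177\right) = \left(-351\right) \left(-177\right) = 62127$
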